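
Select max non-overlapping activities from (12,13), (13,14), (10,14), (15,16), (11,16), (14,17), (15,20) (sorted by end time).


Greedy: pick earliest-ending, then skip overlaps.
Selected (3 activities): [(12, 13), (13, 14), (15, 16)]


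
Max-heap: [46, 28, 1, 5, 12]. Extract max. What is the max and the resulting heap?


Max = 46
Replace root with last, heapify down
Resulting heap: [28, 12, 1, 5]


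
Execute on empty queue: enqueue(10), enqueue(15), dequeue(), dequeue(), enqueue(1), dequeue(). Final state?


enqueue(10) -> [10]
enqueue(15) -> [10, 15]
dequeue() returns 10 -> [15]
dequeue() returns 15 -> []
enqueue(1) -> [1]
dequeue() returns 1 -> []
Final queue (front to back): []


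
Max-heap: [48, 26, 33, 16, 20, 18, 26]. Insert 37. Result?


Append 37: [48, 26, 33, 16, 20, 18, 26, 37]
Bubble up: swap idx 7(37) with idx 3(16); swap idx 3(37) with idx 1(26)
Result: [48, 37, 33, 26, 20, 18, 26, 16]


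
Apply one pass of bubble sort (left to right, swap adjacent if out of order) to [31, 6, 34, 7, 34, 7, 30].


After one pass: [6, 31, 7, 34, 7, 30, 34]


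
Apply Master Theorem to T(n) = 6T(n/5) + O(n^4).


a=6, b=5, c=4. log_5(6)=1.113 < c=4. Case 3: O(n^c) = O(n^4)
Complexity: O(n^4)


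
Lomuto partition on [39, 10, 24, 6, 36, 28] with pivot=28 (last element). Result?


Elements <= 28 go left of pivot.
Result: [10, 24, 6, 28, 36, 39], pivot at index 3


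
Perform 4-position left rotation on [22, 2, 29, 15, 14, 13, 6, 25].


Left rotate by 4: [14, 13, 6, 25, 22, 2, 29, 15]


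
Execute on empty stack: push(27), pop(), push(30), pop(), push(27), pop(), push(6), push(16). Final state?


push(27) -> [27]
pop() returns 27 -> []
push(30) -> [30]
pop() returns 30 -> []
push(27) -> [27]
pop() returns 27 -> []
push(6) -> [6]
push(16) -> [6, 16]
Final stack (bottom to top): [6, 16]


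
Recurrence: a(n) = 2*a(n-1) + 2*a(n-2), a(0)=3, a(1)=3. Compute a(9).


Build bottom-up:
...a(7)=1704, a(8)=4656, a(9)=2*4656+2*1704=12720


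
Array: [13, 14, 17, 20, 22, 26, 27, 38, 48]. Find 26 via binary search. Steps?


Search for 26:
[0,8] mid=4 arr[4]=22
[5,8] mid=6 arr[6]=27
[5,5] mid=5 arr[5]=26
Total: 3 comparisons


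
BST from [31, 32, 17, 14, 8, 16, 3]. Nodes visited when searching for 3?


BST root = 31
Search for 3: compare at each node
Path: [31, 17, 14, 8, 3]


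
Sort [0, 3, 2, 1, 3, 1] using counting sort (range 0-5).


Count array: [1, 2, 1, 2, 0, 0]
Reconstruct: [0, 1, 1, 2, 3, 3]


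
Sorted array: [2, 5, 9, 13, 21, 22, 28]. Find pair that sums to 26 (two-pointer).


Two pointers: lo=0, hi=6
Found pair: (5, 21) summing to 26


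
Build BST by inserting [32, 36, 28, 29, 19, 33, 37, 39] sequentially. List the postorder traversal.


Root = 32; build tree by BST insertion.
Postorder traversal: [19, 29, 28, 33, 39, 37, 36, 32]


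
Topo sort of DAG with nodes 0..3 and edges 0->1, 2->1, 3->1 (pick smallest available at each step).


Kahn's algorithm, process smallest node first
Order: [0, 2, 3, 1]


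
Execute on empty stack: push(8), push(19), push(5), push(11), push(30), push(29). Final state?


push(8) -> [8]
push(19) -> [8, 19]
push(5) -> [8, 19, 5]
push(11) -> [8, 19, 5, 11]
push(30) -> [8, 19, 5, 11, 30]
push(29) -> [8, 19, 5, 11, 30, 29]
Final stack (bottom to top): [8, 19, 5, 11, 30, 29]


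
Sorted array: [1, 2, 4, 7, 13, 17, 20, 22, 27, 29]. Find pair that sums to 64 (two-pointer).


Two pointers: lo=0, hi=9
No pair sums to 64


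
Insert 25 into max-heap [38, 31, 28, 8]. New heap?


Append 25: [38, 31, 28, 8, 25]
Bubble up: no swaps needed
Result: [38, 31, 28, 8, 25]


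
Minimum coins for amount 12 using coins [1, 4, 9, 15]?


dp[0]=0; dp[i]=1+min(dp[i-c] for c in coins)
...dp[7]=4, dp[8]=2, dp[9]=1, dp[10]=2, dp[11]=3, dp[12]=3
Minimum coins for 12 = 3


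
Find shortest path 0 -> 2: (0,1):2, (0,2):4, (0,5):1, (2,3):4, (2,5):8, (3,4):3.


Dijkstra from 0:
Distances: {0: 0, 1: 2, 2: 4, 3: 8, 4: 11, 5: 1}
Shortest distance to 2 = 4, path = [0, 2]


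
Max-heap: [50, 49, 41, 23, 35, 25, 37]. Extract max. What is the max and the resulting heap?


Max = 50
Replace root with last, heapify down
Resulting heap: [49, 37, 41, 23, 35, 25]


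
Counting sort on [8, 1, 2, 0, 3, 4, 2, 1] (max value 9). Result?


Count array: [1, 2, 2, 1, 1, 0, 0, 0, 1, 0]
Reconstruct: [0, 1, 1, 2, 2, 3, 4, 8]


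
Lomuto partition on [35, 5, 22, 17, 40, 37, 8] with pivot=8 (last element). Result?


Elements <= 8 go left of pivot.
Result: [5, 8, 22, 17, 40, 37, 35], pivot at index 1


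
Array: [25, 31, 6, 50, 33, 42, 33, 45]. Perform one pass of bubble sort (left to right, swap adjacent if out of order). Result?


After one pass: [25, 6, 31, 33, 42, 33, 45, 50]


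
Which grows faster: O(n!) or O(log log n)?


double-logarithmic grows slower than factorial
O(log log n) is asymptotically smaller; O(n!) grows faster


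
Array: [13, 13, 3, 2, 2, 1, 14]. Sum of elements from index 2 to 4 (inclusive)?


Prefix sums: [0, 13, 26, 29, 31, 33, 34, 48]
Sum[2..4] = prefix[5] - prefix[2] = 33 - 26 = 7


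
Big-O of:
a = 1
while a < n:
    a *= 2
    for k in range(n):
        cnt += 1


Per nesting level: O(log n) * O(n) = O(n log n)
Complexity: O(n log n)


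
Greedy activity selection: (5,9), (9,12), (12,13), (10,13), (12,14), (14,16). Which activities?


Greedy: pick earliest-ending, then skip overlaps.
Selected (4 activities): [(5, 9), (9, 12), (12, 13), (14, 16)]


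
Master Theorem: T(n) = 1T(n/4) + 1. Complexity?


a=1, b=4, c=0. log_4(1)=0 = c=0. Case 2: O(n^c log n) = O(log n)
Complexity: O(log n)


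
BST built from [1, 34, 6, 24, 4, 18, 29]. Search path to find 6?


BST root = 1
Search for 6: compare at each node
Path: [1, 34, 6]


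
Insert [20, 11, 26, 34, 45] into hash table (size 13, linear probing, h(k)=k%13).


Insertions: 20->slot 7; 11->slot 11; 26->slot 0; 34->slot 8; 45->slot 6
Table: [26, None, None, None, None, None, 45, 20, 34, None, None, 11, None]


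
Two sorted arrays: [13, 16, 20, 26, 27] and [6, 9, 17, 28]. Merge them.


Compare heads, take smaller each step.
Merged: [6, 9, 13, 16, 17, 20, 26, 27, 28]


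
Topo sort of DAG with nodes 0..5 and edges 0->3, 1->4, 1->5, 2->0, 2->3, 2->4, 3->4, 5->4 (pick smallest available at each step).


Kahn's algorithm, process smallest node first
Order: [1, 2, 0, 3, 5, 4]


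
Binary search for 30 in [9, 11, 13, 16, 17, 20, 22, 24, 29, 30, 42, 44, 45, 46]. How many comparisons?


Search for 30:
[0,13] mid=6 arr[6]=22
[7,13] mid=10 arr[10]=42
[7,9] mid=8 arr[8]=29
[9,9] mid=9 arr[9]=30
Total: 4 comparisons


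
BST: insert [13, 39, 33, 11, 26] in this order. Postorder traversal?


Root = 13; build tree by BST insertion.
Postorder traversal: [11, 26, 33, 39, 13]


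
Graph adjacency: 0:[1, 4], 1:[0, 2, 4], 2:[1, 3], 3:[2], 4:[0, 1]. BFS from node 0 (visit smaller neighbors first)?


BFS queue: start with [0]
Visit order: [0, 1, 4, 2, 3]


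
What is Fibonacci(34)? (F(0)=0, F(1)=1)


F(n)=F(n-1)+F(n-2)
...F(32)=2178309, F(33)=3524578, F(34)=5702887


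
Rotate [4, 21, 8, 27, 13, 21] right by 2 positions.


Right rotate by 2: [13, 21, 4, 21, 8, 27]


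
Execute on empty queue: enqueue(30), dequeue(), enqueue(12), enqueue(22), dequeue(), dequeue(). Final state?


enqueue(30) -> [30]
dequeue() returns 30 -> []
enqueue(12) -> [12]
enqueue(22) -> [12, 22]
dequeue() returns 12 -> [22]
dequeue() returns 22 -> []
Final queue (front to back): []


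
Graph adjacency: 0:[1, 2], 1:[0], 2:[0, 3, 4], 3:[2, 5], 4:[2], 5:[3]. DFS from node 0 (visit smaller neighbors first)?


DFS stack-based: start with [0]
Visit order: [0, 1, 2, 3, 5, 4]


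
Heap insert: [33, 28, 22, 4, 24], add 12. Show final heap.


Append 12: [33, 28, 22, 4, 24, 12]
Bubble up: no swaps needed
Result: [33, 28, 22, 4, 24, 12]


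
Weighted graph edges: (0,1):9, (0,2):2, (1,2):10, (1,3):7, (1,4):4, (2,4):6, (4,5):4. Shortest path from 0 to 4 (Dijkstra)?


Dijkstra from 0:
Distances: {0: 0, 1: 9, 2: 2, 3: 16, 4: 8, 5: 12}
Shortest distance to 4 = 8, path = [0, 2, 4]


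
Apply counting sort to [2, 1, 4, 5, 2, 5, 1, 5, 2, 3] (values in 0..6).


Count array: [0, 2, 3, 1, 1, 3, 0]
Reconstruct: [1, 1, 2, 2, 2, 3, 4, 5, 5, 5]


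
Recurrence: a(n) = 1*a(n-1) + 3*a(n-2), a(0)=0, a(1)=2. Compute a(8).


Build bottom-up:
...a(6)=80, a(7)=194, a(8)=1*194+3*80=434


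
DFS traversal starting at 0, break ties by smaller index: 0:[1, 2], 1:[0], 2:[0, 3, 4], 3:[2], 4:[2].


DFS stack-based: start with [0]
Visit order: [0, 1, 2, 3, 4]


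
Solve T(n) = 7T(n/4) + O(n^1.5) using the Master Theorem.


a=7, b=4, c=1.5. log_4(7)=1.404 < c=1.5. Case 3: O(n^c) = O(n^1.500)
Complexity: O(n^1.500)


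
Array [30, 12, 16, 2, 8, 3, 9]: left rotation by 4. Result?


Left rotate by 4: [8, 3, 9, 30, 12, 16, 2]


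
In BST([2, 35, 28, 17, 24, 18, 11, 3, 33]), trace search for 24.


BST root = 2
Search for 24: compare at each node
Path: [2, 35, 28, 17, 24]


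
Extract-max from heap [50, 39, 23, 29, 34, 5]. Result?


Max = 50
Replace root with last, heapify down
Resulting heap: [39, 34, 23, 29, 5]


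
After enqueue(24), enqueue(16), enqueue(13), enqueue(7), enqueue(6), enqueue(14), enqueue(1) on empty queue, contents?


enqueue(24) -> [24]
enqueue(16) -> [24, 16]
enqueue(13) -> [24, 16, 13]
enqueue(7) -> [24, 16, 13, 7]
enqueue(6) -> [24, 16, 13, 7, 6]
enqueue(14) -> [24, 16, 13, 7, 6, 14]
enqueue(1) -> [24, 16, 13, 7, 6, 14, 1]
Final queue (front to back): [24, 16, 13, 7, 6, 14, 1]


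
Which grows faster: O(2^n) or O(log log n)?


double-logarithmic grows slower than exponential
O(log log n) is asymptotically smaller; O(2^n) grows faster


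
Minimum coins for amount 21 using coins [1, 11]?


dp[0]=0; dp[i]=1+min(dp[i-c] for c in coins)
...dp[16]=6, dp[17]=7, dp[18]=8, dp[19]=9, dp[20]=10, dp[21]=11
Minimum coins for 21 = 11


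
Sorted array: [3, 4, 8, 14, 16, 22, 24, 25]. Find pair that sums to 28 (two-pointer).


Two pointers: lo=0, hi=7
Found pair: (3, 25) summing to 28


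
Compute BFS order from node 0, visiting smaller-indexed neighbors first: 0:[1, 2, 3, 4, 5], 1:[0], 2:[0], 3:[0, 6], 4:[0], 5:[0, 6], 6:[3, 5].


BFS queue: start with [0]
Visit order: [0, 1, 2, 3, 4, 5, 6]


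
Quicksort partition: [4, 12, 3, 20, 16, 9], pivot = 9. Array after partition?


Elements <= 9 go left of pivot.
Result: [4, 3, 9, 20, 16, 12], pivot at index 2


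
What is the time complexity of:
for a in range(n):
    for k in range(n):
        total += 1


Per nesting level: O(n) * O(n) = O(n^2)
Complexity: O(n^2)


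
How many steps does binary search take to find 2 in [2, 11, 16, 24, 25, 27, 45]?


Search for 2:
[0,6] mid=3 arr[3]=24
[0,2] mid=1 arr[1]=11
[0,0] mid=0 arr[0]=2
Total: 3 comparisons


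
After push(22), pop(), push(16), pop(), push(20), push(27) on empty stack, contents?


push(22) -> [22]
pop() returns 22 -> []
push(16) -> [16]
pop() returns 16 -> []
push(20) -> [20]
push(27) -> [20, 27]
Final stack (bottom to top): [20, 27]


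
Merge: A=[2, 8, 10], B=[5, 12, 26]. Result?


Compare heads, take smaller each step.
Merged: [2, 5, 8, 10, 12, 26]


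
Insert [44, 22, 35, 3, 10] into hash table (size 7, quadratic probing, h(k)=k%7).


Insertions: 44->slot 2; 22->slot 1; 35->slot 0; 3->slot 3; 10->slot 4
Table: [35, 22, 44, 3, 10, None, None]


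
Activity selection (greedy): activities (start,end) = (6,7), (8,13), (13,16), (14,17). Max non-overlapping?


Greedy: pick earliest-ending, then skip overlaps.
Selected (3 activities): [(6, 7), (8, 13), (13, 16)]


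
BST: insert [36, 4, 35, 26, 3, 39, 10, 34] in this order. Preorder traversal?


Root = 36; build tree by BST insertion.
Preorder traversal: [36, 4, 3, 35, 26, 10, 34, 39]


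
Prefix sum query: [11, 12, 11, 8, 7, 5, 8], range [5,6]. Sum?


Prefix sums: [0, 11, 23, 34, 42, 49, 54, 62]
Sum[5..6] = prefix[7] - prefix[5] = 62 - 49 = 13


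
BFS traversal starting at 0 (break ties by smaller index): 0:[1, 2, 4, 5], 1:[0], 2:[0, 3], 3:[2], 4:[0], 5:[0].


BFS queue: start with [0]
Visit order: [0, 1, 2, 4, 5, 3]


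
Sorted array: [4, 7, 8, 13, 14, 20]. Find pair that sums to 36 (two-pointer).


Two pointers: lo=0, hi=5
No pair sums to 36


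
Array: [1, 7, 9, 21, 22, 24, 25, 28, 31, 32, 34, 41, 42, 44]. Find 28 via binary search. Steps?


Search for 28:
[0,13] mid=6 arr[6]=25
[7,13] mid=10 arr[10]=34
[7,9] mid=8 arr[8]=31
[7,7] mid=7 arr[7]=28
Total: 4 comparisons


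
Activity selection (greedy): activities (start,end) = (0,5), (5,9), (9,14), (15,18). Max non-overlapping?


Greedy: pick earliest-ending, then skip overlaps.
Selected (4 activities): [(0, 5), (5, 9), (9, 14), (15, 18)]


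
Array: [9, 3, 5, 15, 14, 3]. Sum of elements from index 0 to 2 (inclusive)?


Prefix sums: [0, 9, 12, 17, 32, 46, 49]
Sum[0..2] = prefix[3] - prefix[0] = 17 - 0 = 17


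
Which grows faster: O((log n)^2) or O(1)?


constant grows slower than polylogarithmic
O(1) is asymptotically smaller; O((log n)^2) grows faster


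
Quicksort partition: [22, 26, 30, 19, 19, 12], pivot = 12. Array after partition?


Elements <= 12 go left of pivot.
Result: [12, 26, 30, 19, 19, 22], pivot at index 0


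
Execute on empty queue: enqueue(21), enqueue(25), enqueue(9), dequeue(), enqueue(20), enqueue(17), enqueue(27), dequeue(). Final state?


enqueue(21) -> [21]
enqueue(25) -> [21, 25]
enqueue(9) -> [21, 25, 9]
dequeue() returns 21 -> [25, 9]
enqueue(20) -> [25, 9, 20]
enqueue(17) -> [25, 9, 20, 17]
enqueue(27) -> [25, 9, 20, 17, 27]
dequeue() returns 25 -> [9, 20, 17, 27]
Final queue (front to back): [9, 20, 17, 27]


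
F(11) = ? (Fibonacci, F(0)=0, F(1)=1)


F(n)=F(n-1)+F(n-2)
...F(9)=34, F(10)=55, F(11)=89


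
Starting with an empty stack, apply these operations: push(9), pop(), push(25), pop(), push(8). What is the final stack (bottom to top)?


push(9) -> [9]
pop() returns 9 -> []
push(25) -> [25]
pop() returns 25 -> []
push(8) -> [8]
Final stack (bottom to top): [8]


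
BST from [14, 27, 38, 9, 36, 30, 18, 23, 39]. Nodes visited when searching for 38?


BST root = 14
Search for 38: compare at each node
Path: [14, 27, 38]


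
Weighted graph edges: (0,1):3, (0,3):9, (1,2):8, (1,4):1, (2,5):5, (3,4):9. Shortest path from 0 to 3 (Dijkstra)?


Dijkstra from 0:
Distances: {0: 0, 1: 3, 2: 11, 3: 9, 4: 4, 5: 16}
Shortest distance to 3 = 9, path = [0, 3]


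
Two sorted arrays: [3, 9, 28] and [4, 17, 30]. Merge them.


Compare heads, take smaller each step.
Merged: [3, 4, 9, 17, 28, 30]


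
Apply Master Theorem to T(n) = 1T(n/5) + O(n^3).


a=1, b=5, c=3. log_5(1)=0 < c=3. Case 3: O(n^c) = O(n^3)
Complexity: O(n^3)


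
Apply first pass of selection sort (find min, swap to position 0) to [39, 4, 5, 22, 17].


After one pass: [4, 39, 5, 22, 17]


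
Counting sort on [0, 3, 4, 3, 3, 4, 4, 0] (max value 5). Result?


Count array: [2, 0, 0, 3, 3, 0]
Reconstruct: [0, 0, 3, 3, 3, 4, 4, 4]


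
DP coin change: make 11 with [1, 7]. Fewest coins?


dp[0]=0; dp[i]=1+min(dp[i-c] for c in coins)
...dp[6]=6, dp[7]=1, dp[8]=2, dp[9]=3, dp[10]=4, dp[11]=5
Minimum coins for 11 = 5


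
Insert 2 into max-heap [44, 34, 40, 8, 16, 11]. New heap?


Append 2: [44, 34, 40, 8, 16, 11, 2]
Bubble up: no swaps needed
Result: [44, 34, 40, 8, 16, 11, 2]


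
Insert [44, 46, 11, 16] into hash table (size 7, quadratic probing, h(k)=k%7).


Insertions: 44->slot 2; 46->slot 4; 11->slot 5; 16->slot 3
Table: [None, None, 44, 16, 46, 11, None]


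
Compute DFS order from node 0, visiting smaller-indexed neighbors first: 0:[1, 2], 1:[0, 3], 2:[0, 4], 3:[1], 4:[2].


DFS stack-based: start with [0]
Visit order: [0, 1, 3, 2, 4]


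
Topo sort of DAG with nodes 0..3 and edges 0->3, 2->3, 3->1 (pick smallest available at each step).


Kahn's algorithm, process smallest node first
Order: [0, 2, 3, 1]


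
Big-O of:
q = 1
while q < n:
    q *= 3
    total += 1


Per nesting level: O(log n) = O(log n)
Complexity: O(log n)


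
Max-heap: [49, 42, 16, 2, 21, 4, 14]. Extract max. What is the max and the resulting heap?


Max = 49
Replace root with last, heapify down
Resulting heap: [42, 21, 16, 2, 14, 4]


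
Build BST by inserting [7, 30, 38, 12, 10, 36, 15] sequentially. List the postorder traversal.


Root = 7; build tree by BST insertion.
Postorder traversal: [10, 15, 12, 36, 38, 30, 7]


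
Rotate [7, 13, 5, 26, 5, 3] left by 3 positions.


Left rotate by 3: [26, 5, 3, 7, 13, 5]


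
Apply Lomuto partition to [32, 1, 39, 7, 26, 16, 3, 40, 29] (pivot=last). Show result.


Elements <= 29 go left of pivot.
Result: [1, 7, 26, 16, 3, 29, 39, 40, 32], pivot at index 5


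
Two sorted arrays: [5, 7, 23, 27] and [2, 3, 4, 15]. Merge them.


Compare heads, take smaller each step.
Merged: [2, 3, 4, 5, 7, 15, 23, 27]


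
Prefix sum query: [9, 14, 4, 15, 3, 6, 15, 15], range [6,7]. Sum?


Prefix sums: [0, 9, 23, 27, 42, 45, 51, 66, 81]
Sum[6..7] = prefix[8] - prefix[6] = 81 - 51 = 30


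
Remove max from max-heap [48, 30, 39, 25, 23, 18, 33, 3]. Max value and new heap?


Max = 48
Replace root with last, heapify down
Resulting heap: [39, 30, 33, 25, 23, 18, 3]


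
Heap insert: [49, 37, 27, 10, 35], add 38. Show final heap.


Append 38: [49, 37, 27, 10, 35, 38]
Bubble up: swap idx 5(38) with idx 2(27)
Result: [49, 37, 38, 10, 35, 27]


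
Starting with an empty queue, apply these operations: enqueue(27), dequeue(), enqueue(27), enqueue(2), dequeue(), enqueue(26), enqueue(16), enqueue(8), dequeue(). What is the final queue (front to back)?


enqueue(27) -> [27]
dequeue() returns 27 -> []
enqueue(27) -> [27]
enqueue(2) -> [27, 2]
dequeue() returns 27 -> [2]
enqueue(26) -> [2, 26]
enqueue(16) -> [2, 26, 16]
enqueue(8) -> [2, 26, 16, 8]
dequeue() returns 2 -> [26, 16, 8]
Final queue (front to back): [26, 16, 8]


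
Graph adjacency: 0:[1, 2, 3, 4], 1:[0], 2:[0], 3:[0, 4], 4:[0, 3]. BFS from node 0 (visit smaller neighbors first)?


BFS queue: start with [0]
Visit order: [0, 1, 2, 3, 4]


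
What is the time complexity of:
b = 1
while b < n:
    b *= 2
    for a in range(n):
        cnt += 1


Per nesting level: O(log n) * O(n) = O(n log n)
Complexity: O(n log n)


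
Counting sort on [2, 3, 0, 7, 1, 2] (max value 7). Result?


Count array: [1, 1, 2, 1, 0, 0, 0, 1]
Reconstruct: [0, 1, 2, 2, 3, 7]


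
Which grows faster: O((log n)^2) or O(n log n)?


polylogarithmic grows slower than linearithmic
O((log n)^2) is asymptotically smaller; O(n log n) grows faster


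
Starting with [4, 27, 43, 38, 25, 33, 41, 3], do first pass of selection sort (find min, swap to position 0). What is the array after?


After one pass: [3, 27, 43, 38, 25, 33, 41, 4]


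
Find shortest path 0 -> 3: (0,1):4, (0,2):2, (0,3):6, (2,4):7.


Dijkstra from 0:
Distances: {0: 0, 1: 4, 2: 2, 3: 6, 4: 9}
Shortest distance to 3 = 6, path = [0, 3]


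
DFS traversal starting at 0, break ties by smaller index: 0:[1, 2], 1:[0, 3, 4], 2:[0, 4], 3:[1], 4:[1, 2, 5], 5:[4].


DFS stack-based: start with [0]
Visit order: [0, 1, 3, 4, 2, 5]


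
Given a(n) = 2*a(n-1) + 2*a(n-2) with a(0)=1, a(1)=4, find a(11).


Build bottom-up:
...a(9)=11584, a(10)=31648, a(11)=2*31648+2*11584=86464


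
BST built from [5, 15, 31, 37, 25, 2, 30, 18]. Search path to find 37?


BST root = 5
Search for 37: compare at each node
Path: [5, 15, 31, 37]


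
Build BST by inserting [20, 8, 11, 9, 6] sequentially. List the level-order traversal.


Root = 20; build tree by BST insertion.
Level-Order traversal: [20, 8, 6, 11, 9]


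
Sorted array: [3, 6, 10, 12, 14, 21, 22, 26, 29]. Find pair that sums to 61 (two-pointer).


Two pointers: lo=0, hi=8
No pair sums to 61


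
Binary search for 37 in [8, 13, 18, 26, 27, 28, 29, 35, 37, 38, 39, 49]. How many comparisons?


Search for 37:
[0,11] mid=5 arr[5]=28
[6,11] mid=8 arr[8]=37
Total: 2 comparisons


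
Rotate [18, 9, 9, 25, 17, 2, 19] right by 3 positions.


Right rotate by 3: [17, 2, 19, 18, 9, 9, 25]


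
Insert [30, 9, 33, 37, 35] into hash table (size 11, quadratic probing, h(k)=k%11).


Insertions: 30->slot 8; 9->slot 9; 33->slot 0; 37->slot 4; 35->slot 2
Table: [33, None, 35, None, 37, None, None, None, 30, 9, None]


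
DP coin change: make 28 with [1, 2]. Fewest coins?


dp[0]=0; dp[i]=1+min(dp[i-c] for c in coins)
...dp[23]=12, dp[24]=12, dp[25]=13, dp[26]=13, dp[27]=14, dp[28]=14
Minimum coins for 28 = 14


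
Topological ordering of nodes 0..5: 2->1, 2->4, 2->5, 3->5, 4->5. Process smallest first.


Kahn's algorithm, process smallest node first
Order: [0, 2, 1, 3, 4, 5]


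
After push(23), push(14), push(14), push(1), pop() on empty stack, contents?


push(23) -> [23]
push(14) -> [23, 14]
push(14) -> [23, 14, 14]
push(1) -> [23, 14, 14, 1]
pop() returns 1 -> [23, 14, 14]
Final stack (bottom to top): [23, 14, 14]


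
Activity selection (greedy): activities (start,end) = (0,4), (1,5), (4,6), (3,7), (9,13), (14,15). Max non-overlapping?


Greedy: pick earliest-ending, then skip overlaps.
Selected (4 activities): [(0, 4), (4, 6), (9, 13), (14, 15)]


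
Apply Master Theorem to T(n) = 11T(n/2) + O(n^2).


a=11, b=2, c=2. log_2(11)=3.459 > c=2. Case 1: O(n^log_b(a)) = O(n^3.459)
Complexity: O(n^3.459)


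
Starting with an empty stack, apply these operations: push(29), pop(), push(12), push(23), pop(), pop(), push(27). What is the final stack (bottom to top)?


push(29) -> [29]
pop() returns 29 -> []
push(12) -> [12]
push(23) -> [12, 23]
pop() returns 23 -> [12]
pop() returns 12 -> []
push(27) -> [27]
Final stack (bottom to top): [27]


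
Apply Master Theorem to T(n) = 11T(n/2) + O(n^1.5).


a=11, b=2, c=1.5. log_2(11)=3.459 > c=1.5. Case 1: O(n^log_b(a)) = O(n^3.459)
Complexity: O(n^3.459)


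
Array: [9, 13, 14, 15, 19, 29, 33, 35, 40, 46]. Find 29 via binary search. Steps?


Search for 29:
[0,9] mid=4 arr[4]=19
[5,9] mid=7 arr[7]=35
[5,6] mid=5 arr[5]=29
Total: 3 comparisons


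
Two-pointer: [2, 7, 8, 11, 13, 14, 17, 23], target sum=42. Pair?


Two pointers: lo=0, hi=7
No pair sums to 42


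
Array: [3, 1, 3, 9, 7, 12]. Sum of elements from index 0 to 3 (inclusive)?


Prefix sums: [0, 3, 4, 7, 16, 23, 35]
Sum[0..3] = prefix[4] - prefix[0] = 16 - 0 = 16


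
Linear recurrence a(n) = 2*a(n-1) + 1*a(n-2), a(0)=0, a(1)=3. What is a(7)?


Build bottom-up:
...a(5)=87, a(6)=210, a(7)=2*210+1*87=507


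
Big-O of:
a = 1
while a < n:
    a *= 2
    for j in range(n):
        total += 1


Per nesting level: O(log n) * O(n) = O(n log n)
Complexity: O(n log n)


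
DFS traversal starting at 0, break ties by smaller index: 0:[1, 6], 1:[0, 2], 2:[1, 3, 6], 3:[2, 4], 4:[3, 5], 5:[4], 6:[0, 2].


DFS stack-based: start with [0]
Visit order: [0, 1, 2, 3, 4, 5, 6]


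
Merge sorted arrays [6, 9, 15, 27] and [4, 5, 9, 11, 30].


Compare heads, take smaller each step.
Merged: [4, 5, 6, 9, 9, 11, 15, 27, 30]


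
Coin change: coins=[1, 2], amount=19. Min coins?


dp[0]=0; dp[i]=1+min(dp[i-c] for c in coins)
...dp[14]=7, dp[15]=8, dp[16]=8, dp[17]=9, dp[18]=9, dp[19]=10
Minimum coins for 19 = 10


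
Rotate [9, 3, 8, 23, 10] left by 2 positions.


Left rotate by 2: [8, 23, 10, 9, 3]


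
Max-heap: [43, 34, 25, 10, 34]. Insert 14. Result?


Append 14: [43, 34, 25, 10, 34, 14]
Bubble up: no swaps needed
Result: [43, 34, 25, 10, 34, 14]


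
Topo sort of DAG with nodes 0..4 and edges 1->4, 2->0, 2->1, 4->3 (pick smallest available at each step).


Kahn's algorithm, process smallest node first
Order: [2, 0, 1, 4, 3]


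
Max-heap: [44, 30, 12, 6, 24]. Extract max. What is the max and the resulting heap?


Max = 44
Replace root with last, heapify down
Resulting heap: [30, 24, 12, 6]


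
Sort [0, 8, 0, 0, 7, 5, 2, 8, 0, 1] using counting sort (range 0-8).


Count array: [4, 1, 1, 0, 0, 1, 0, 1, 2]
Reconstruct: [0, 0, 0, 0, 1, 2, 5, 7, 8, 8]


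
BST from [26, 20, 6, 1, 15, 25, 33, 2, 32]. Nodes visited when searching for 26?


BST root = 26
Search for 26: compare at each node
Path: [26]


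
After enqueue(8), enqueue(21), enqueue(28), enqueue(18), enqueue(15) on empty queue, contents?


enqueue(8) -> [8]
enqueue(21) -> [8, 21]
enqueue(28) -> [8, 21, 28]
enqueue(18) -> [8, 21, 28, 18]
enqueue(15) -> [8, 21, 28, 18, 15]
Final queue (front to back): [8, 21, 28, 18, 15]


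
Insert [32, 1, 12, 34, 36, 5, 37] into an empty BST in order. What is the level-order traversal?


Root = 32; build tree by BST insertion.
Level-Order traversal: [32, 1, 34, 12, 36, 5, 37]


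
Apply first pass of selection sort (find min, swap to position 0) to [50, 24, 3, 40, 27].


After one pass: [3, 24, 50, 40, 27]


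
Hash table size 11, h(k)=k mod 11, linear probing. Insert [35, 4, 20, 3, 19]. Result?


Insertions: 35->slot 2; 4->slot 4; 20->slot 9; 3->slot 3; 19->slot 8
Table: [None, None, 35, 3, 4, None, None, None, 19, 20, None]


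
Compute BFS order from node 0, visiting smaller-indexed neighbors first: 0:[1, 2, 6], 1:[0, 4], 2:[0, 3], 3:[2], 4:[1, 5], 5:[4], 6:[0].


BFS queue: start with [0]
Visit order: [0, 1, 2, 6, 4, 3, 5]


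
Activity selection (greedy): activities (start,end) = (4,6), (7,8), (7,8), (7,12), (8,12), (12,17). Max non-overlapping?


Greedy: pick earliest-ending, then skip overlaps.
Selected (4 activities): [(4, 6), (7, 8), (8, 12), (12, 17)]


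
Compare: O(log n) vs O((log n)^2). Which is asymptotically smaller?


logarithmic grows slower than polylogarithmic
O(log n) is asymptotically smaller; O((log n)^2) grows faster


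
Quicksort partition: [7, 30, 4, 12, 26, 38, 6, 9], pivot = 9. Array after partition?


Elements <= 9 go left of pivot.
Result: [7, 4, 6, 9, 26, 38, 30, 12], pivot at index 3


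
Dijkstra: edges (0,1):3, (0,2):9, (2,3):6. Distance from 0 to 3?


Dijkstra from 0:
Distances: {0: 0, 1: 3, 2: 9, 3: 15}
Shortest distance to 3 = 15, path = [0, 2, 3]


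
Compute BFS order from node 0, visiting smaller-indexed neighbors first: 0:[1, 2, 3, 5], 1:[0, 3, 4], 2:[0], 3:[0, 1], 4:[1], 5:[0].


BFS queue: start with [0]
Visit order: [0, 1, 2, 3, 5, 4]


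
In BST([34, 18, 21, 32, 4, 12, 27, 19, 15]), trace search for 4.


BST root = 34
Search for 4: compare at each node
Path: [34, 18, 4]


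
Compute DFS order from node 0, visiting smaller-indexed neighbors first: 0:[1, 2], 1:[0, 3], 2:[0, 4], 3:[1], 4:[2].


DFS stack-based: start with [0]
Visit order: [0, 1, 3, 2, 4]


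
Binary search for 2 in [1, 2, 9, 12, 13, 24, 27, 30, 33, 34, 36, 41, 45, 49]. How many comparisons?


Search for 2:
[0,13] mid=6 arr[6]=27
[0,5] mid=2 arr[2]=9
[0,1] mid=0 arr[0]=1
[1,1] mid=1 arr[1]=2
Total: 4 comparisons


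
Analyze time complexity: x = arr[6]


Analysis: constant-time operation, no loop
Complexity: O(1)


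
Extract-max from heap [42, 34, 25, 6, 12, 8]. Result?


Max = 42
Replace root with last, heapify down
Resulting heap: [34, 12, 25, 6, 8]


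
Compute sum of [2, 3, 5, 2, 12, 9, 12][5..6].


Prefix sums: [0, 2, 5, 10, 12, 24, 33, 45]
Sum[5..6] = prefix[7] - prefix[5] = 45 - 24 = 21


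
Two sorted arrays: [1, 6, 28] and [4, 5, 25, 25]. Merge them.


Compare heads, take smaller each step.
Merged: [1, 4, 5, 6, 25, 25, 28]


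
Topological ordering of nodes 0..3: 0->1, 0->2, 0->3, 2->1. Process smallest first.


Kahn's algorithm, process smallest node first
Order: [0, 2, 1, 3]


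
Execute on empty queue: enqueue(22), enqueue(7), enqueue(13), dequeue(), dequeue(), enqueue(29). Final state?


enqueue(22) -> [22]
enqueue(7) -> [22, 7]
enqueue(13) -> [22, 7, 13]
dequeue() returns 22 -> [7, 13]
dequeue() returns 7 -> [13]
enqueue(29) -> [13, 29]
Final queue (front to back): [13, 29]


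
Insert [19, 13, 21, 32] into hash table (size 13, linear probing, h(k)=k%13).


Insertions: 19->slot 6; 13->slot 0; 21->slot 8; 32->slot 7
Table: [13, None, None, None, None, None, 19, 32, 21, None, None, None, None]


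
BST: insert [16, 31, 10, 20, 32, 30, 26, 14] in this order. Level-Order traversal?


Root = 16; build tree by BST insertion.
Level-Order traversal: [16, 10, 31, 14, 20, 32, 30, 26]


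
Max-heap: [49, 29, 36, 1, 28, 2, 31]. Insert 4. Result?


Append 4: [49, 29, 36, 1, 28, 2, 31, 4]
Bubble up: swap idx 7(4) with idx 3(1)
Result: [49, 29, 36, 4, 28, 2, 31, 1]


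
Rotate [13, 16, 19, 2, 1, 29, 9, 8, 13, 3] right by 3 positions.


Right rotate by 3: [8, 13, 3, 13, 16, 19, 2, 1, 29, 9]


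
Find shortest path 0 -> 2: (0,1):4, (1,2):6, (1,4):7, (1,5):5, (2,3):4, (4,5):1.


Dijkstra from 0:
Distances: {0: 0, 1: 4, 2: 10, 3: 14, 4: 10, 5: 9}
Shortest distance to 2 = 10, path = [0, 1, 2]


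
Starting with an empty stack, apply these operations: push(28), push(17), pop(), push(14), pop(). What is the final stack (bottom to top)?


push(28) -> [28]
push(17) -> [28, 17]
pop() returns 17 -> [28]
push(14) -> [28, 14]
pop() returns 14 -> [28]
Final stack (bottom to top): [28]


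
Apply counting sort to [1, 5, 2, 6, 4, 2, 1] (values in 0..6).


Count array: [0, 2, 2, 0, 1, 1, 1]
Reconstruct: [1, 1, 2, 2, 4, 5, 6]


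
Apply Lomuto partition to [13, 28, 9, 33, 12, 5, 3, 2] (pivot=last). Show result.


Elements <= 2 go left of pivot.
Result: [2, 28, 9, 33, 12, 5, 3, 13], pivot at index 0


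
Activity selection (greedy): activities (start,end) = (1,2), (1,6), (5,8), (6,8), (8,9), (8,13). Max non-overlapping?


Greedy: pick earliest-ending, then skip overlaps.
Selected (3 activities): [(1, 2), (5, 8), (8, 9)]


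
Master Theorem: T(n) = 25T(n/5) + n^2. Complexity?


a=25, b=5, c=2. log_5(25)=2 = c=2. Case 2: O(n^c log n) = O(n^2 log n)
Complexity: O(n^2 log n)


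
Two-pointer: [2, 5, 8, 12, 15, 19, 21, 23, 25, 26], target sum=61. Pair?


Two pointers: lo=0, hi=9
No pair sums to 61


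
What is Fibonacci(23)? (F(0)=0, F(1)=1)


F(n)=F(n-1)+F(n-2)
...F(21)=10946, F(22)=17711, F(23)=28657


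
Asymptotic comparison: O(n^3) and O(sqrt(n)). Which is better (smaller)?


sublinear grows slower than cubic
O(sqrt(n)) is asymptotically smaller; O(n^3) grows faster


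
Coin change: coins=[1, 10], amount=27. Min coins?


dp[0]=0; dp[i]=1+min(dp[i-c] for c in coins)
...dp[22]=4, dp[23]=5, dp[24]=6, dp[25]=7, dp[26]=8, dp[27]=9
Minimum coins for 27 = 9


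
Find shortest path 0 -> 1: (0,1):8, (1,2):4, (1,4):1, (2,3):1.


Dijkstra from 0:
Distances: {0: 0, 1: 8, 2: 12, 3: 13, 4: 9}
Shortest distance to 1 = 8, path = [0, 1]


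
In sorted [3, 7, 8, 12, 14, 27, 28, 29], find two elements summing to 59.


Two pointers: lo=0, hi=7
No pair sums to 59


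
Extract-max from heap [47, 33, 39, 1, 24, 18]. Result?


Max = 47
Replace root with last, heapify down
Resulting heap: [39, 33, 18, 1, 24]


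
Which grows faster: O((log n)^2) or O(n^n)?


polylogarithmic grows slower than n^n
O((log n)^2) is asymptotically smaller; O(n^n) grows faster


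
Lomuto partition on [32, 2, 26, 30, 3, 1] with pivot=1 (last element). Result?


Elements <= 1 go left of pivot.
Result: [1, 2, 26, 30, 3, 32], pivot at index 0


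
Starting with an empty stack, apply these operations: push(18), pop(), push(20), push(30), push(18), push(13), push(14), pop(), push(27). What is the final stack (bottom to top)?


push(18) -> [18]
pop() returns 18 -> []
push(20) -> [20]
push(30) -> [20, 30]
push(18) -> [20, 30, 18]
push(13) -> [20, 30, 18, 13]
push(14) -> [20, 30, 18, 13, 14]
pop() returns 14 -> [20, 30, 18, 13]
push(27) -> [20, 30, 18, 13, 27]
Final stack (bottom to top): [20, 30, 18, 13, 27]


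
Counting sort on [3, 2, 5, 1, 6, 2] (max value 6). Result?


Count array: [0, 1, 2, 1, 0, 1, 1]
Reconstruct: [1, 2, 2, 3, 5, 6]


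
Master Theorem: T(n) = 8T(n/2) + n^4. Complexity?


a=8, b=2, c=4. log_2(8)=3 < c=4. Case 3: O(n^c) = O(n^4)
Complexity: O(n^4)


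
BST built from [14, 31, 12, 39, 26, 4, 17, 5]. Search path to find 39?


BST root = 14
Search for 39: compare at each node
Path: [14, 31, 39]


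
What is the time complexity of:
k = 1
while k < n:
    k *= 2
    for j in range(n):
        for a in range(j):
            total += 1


Per nesting level: O(log n) * O(n) * O(n) [triangular over j] = O(n^2 log n)
Complexity: O(n^2 log n)


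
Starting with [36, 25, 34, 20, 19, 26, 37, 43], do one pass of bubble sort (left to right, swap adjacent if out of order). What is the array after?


After one pass: [25, 34, 20, 19, 26, 36, 37, 43]


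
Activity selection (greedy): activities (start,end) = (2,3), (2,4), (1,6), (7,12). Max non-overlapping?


Greedy: pick earliest-ending, then skip overlaps.
Selected (2 activities): [(2, 3), (7, 12)]


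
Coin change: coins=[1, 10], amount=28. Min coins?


dp[0]=0; dp[i]=1+min(dp[i-c] for c in coins)
...dp[23]=5, dp[24]=6, dp[25]=7, dp[26]=8, dp[27]=9, dp[28]=10
Minimum coins for 28 = 10


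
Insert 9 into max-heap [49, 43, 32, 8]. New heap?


Append 9: [49, 43, 32, 8, 9]
Bubble up: no swaps needed
Result: [49, 43, 32, 8, 9]


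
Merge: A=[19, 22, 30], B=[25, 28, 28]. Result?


Compare heads, take smaller each step.
Merged: [19, 22, 25, 28, 28, 30]


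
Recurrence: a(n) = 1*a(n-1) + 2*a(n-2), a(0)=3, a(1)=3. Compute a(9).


Build bottom-up:
...a(7)=255, a(8)=513, a(9)=1*513+2*255=1023


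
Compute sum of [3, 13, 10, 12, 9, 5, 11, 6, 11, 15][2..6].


Prefix sums: [0, 3, 16, 26, 38, 47, 52, 63, 69, 80, 95]
Sum[2..6] = prefix[7] - prefix[2] = 63 - 16 = 47


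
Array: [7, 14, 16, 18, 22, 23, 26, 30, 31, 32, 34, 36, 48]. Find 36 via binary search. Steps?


Search for 36:
[0,12] mid=6 arr[6]=26
[7,12] mid=9 arr[9]=32
[10,12] mid=11 arr[11]=36
Total: 3 comparisons


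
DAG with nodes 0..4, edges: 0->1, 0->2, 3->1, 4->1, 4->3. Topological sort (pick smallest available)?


Kahn's algorithm, process smallest node first
Order: [0, 2, 4, 3, 1]


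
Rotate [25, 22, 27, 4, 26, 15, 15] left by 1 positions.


Left rotate by 1: [22, 27, 4, 26, 15, 15, 25]


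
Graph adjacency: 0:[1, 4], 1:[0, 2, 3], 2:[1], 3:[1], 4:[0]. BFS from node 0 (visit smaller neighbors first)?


BFS queue: start with [0]
Visit order: [0, 1, 4, 2, 3]


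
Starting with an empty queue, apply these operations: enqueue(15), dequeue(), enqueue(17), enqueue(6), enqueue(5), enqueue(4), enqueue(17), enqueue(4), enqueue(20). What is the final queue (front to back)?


enqueue(15) -> [15]
dequeue() returns 15 -> []
enqueue(17) -> [17]
enqueue(6) -> [17, 6]
enqueue(5) -> [17, 6, 5]
enqueue(4) -> [17, 6, 5, 4]
enqueue(17) -> [17, 6, 5, 4, 17]
enqueue(4) -> [17, 6, 5, 4, 17, 4]
enqueue(20) -> [17, 6, 5, 4, 17, 4, 20]
Final queue (front to back): [17, 6, 5, 4, 17, 4, 20]


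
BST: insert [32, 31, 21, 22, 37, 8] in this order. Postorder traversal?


Root = 32; build tree by BST insertion.
Postorder traversal: [8, 22, 21, 31, 37, 32]


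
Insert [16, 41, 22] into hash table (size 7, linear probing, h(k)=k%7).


Insertions: 16->slot 2; 41->slot 6; 22->slot 1
Table: [None, 22, 16, None, None, None, 41]


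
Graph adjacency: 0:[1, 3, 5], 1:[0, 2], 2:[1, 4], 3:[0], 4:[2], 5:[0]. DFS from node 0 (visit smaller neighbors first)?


DFS stack-based: start with [0]
Visit order: [0, 1, 2, 4, 3, 5]


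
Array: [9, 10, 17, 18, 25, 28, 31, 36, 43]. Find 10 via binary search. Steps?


Search for 10:
[0,8] mid=4 arr[4]=25
[0,3] mid=1 arr[1]=10
Total: 2 comparisons


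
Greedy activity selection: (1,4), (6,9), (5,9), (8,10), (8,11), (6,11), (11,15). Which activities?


Greedy: pick earliest-ending, then skip overlaps.
Selected (3 activities): [(1, 4), (6, 9), (11, 15)]


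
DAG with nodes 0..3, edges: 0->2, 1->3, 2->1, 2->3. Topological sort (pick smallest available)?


Kahn's algorithm, process smallest node first
Order: [0, 2, 1, 3]


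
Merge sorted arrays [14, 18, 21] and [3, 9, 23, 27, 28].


Compare heads, take smaller each step.
Merged: [3, 9, 14, 18, 21, 23, 27, 28]


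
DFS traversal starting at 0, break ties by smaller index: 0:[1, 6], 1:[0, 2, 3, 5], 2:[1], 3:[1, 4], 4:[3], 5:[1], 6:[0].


DFS stack-based: start with [0]
Visit order: [0, 1, 2, 3, 4, 5, 6]


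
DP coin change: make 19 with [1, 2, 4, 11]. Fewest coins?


dp[0]=0; dp[i]=1+min(dp[i-c] for c in coins)
...dp[14]=3, dp[15]=2, dp[16]=3, dp[17]=3, dp[18]=4, dp[19]=3
Minimum coins for 19 = 3


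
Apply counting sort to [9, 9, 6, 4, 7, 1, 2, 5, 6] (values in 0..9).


Count array: [0, 1, 1, 0, 1, 1, 2, 1, 0, 2]
Reconstruct: [1, 2, 4, 5, 6, 6, 7, 9, 9]


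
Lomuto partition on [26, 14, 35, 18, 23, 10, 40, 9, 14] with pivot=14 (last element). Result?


Elements <= 14 go left of pivot.
Result: [14, 10, 9, 14, 23, 26, 40, 35, 18], pivot at index 3


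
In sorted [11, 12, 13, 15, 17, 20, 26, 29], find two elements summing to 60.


Two pointers: lo=0, hi=7
No pair sums to 60


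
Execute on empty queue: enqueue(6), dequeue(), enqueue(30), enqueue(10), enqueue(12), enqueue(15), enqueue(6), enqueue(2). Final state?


enqueue(6) -> [6]
dequeue() returns 6 -> []
enqueue(30) -> [30]
enqueue(10) -> [30, 10]
enqueue(12) -> [30, 10, 12]
enqueue(15) -> [30, 10, 12, 15]
enqueue(6) -> [30, 10, 12, 15, 6]
enqueue(2) -> [30, 10, 12, 15, 6, 2]
Final queue (front to back): [30, 10, 12, 15, 6, 2]


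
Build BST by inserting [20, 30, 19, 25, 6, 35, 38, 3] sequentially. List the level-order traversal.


Root = 20; build tree by BST insertion.
Level-Order traversal: [20, 19, 30, 6, 25, 35, 3, 38]


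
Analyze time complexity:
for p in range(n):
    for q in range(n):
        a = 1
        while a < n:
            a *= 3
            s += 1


Per nesting level: O(n) * O(n) * O(log n) = O(n^2 log n)
Complexity: O(n^2 log n)


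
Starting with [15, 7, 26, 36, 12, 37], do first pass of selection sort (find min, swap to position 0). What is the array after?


After one pass: [7, 15, 26, 36, 12, 37]


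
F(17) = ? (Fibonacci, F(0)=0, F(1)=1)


F(n)=F(n-1)+F(n-2)
...F(15)=610, F(16)=987, F(17)=1597


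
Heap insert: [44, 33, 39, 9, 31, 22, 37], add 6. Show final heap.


Append 6: [44, 33, 39, 9, 31, 22, 37, 6]
Bubble up: no swaps needed
Result: [44, 33, 39, 9, 31, 22, 37, 6]


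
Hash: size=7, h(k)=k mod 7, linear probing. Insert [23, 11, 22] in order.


Insertions: 23->slot 2; 11->slot 4; 22->slot 1
Table: [None, 22, 23, None, 11, None, None]


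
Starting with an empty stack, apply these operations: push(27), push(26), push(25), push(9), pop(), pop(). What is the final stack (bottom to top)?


push(27) -> [27]
push(26) -> [27, 26]
push(25) -> [27, 26, 25]
push(9) -> [27, 26, 25, 9]
pop() returns 9 -> [27, 26, 25]
pop() returns 25 -> [27, 26]
Final stack (bottom to top): [27, 26]


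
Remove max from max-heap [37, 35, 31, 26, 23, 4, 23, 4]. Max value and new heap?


Max = 37
Replace root with last, heapify down
Resulting heap: [35, 26, 31, 4, 23, 4, 23]


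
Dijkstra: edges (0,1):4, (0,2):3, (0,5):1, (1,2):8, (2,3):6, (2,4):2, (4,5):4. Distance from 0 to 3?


Dijkstra from 0:
Distances: {0: 0, 1: 4, 2: 3, 3: 9, 4: 5, 5: 1}
Shortest distance to 3 = 9, path = [0, 2, 3]


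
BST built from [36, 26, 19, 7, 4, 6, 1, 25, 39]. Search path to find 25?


BST root = 36
Search for 25: compare at each node
Path: [36, 26, 19, 25]
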